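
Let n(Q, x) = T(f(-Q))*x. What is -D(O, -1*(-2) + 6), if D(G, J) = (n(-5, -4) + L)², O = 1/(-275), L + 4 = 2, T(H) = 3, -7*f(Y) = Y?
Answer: -196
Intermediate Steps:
f(Y) = -Y/7
L = -2 (L = -4 + 2 = -2)
n(Q, x) = 3*x
O = -1/275 ≈ -0.0036364
D(G, J) = 196 (D(G, J) = (3*(-4) - 2)² = (-12 - 2)² = (-14)² = 196)
-D(O, -1*(-2) + 6) = -1*196 = -196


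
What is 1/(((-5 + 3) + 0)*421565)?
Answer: -1/843130 ≈ -1.1861e-6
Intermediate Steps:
1/(((-5 + 3) + 0)*421565) = 1/((-2 + 0)*421565) = 1/(-2*421565) = 1/(-843130) = -1/843130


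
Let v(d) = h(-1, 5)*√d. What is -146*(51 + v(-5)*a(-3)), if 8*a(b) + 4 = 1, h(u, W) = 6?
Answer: -7446 + 657*I*√5/2 ≈ -7446.0 + 734.55*I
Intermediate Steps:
v(d) = 6*√d
a(b) = -3/8 (a(b) = -½ + (⅛)*1 = -½ + ⅛ = -3/8)
-146*(51 + v(-5)*a(-3)) = -146*(51 + (6*√(-5))*(-3/8)) = -146*(51 + (6*(I*√5))*(-3/8)) = -146*(51 + (6*I*√5)*(-3/8)) = -146*(51 - 9*I*√5/4) = -7446 + 657*I*√5/2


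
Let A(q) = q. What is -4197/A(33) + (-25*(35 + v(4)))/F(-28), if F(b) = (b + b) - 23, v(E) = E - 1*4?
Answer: -100896/869 ≈ -116.11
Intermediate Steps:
v(E) = -4 + E (v(E) = E - 4 = -4 + E)
F(b) = -23 + 2*b (F(b) = 2*b - 23 = -23 + 2*b)
-4197/A(33) + (-25*(35 + v(4)))/F(-28) = -4197/33 + (-25*(35 + (-4 + 4)))/(-23 + 2*(-28)) = -4197*1/33 + (-25*(35 + 0))/(-23 - 56) = -1399/11 - 25*35/(-79) = -1399/11 - 875*(-1/79) = -1399/11 + 875/79 = -100896/869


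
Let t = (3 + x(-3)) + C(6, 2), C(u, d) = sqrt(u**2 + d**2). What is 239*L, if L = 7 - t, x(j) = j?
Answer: 1673 - 478*sqrt(10) ≈ 161.43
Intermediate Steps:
C(u, d) = sqrt(d**2 + u**2)
t = 2*sqrt(10) (t = (3 - 3) + sqrt(2**2 + 6**2) = 0 + sqrt(4 + 36) = 0 + sqrt(40) = 0 + 2*sqrt(10) = 2*sqrt(10) ≈ 6.3246)
L = 7 - 2*sqrt(10) ≈ 0.67544
239*L = 239*(7 - 2*sqrt(10)) = 1673 - 478*sqrt(10)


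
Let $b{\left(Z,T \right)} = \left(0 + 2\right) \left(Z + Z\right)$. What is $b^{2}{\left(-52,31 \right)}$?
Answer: $43264$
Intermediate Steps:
$b{\left(Z,T \right)} = 4 Z$ ($b{\left(Z,T \right)} = 2 \cdot 2 Z = 4 Z$)
$b^{2}{\left(-52,31 \right)} = \left(4 \left(-52\right)\right)^{2} = \left(-208\right)^{2} = 43264$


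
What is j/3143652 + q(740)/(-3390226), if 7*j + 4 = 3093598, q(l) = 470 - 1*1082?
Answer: 125017264493/888140895446 ≈ 0.14076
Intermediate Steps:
q(l) = -612 (q(l) = 470 - 1082 = -612)
j = 441942 (j = -4/7 + (⅐)*3093598 = -4/7 + 3093598/7 = 441942)
j/3143652 + q(740)/(-3390226) = 441942/3143652 - 612/(-3390226) = 441942*(1/3143652) - 612*(-1/3390226) = 73657/523942 + 306/1695113 = 125017264493/888140895446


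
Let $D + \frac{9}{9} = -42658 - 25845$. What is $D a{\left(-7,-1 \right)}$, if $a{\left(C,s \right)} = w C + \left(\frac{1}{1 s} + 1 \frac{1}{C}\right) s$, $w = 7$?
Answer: $\frac{22948840}{7} \approx 3.2784 \cdot 10^{6}$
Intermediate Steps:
$D = -68504$ ($D = -1 - 68503 = -68504$)
$a{\left(C,s \right)} = 7 C + s \left(\frac{1}{C} + \frac{1}{s}\right)$ ($a{\left(C,s \right)} = 7 C + \left(\frac{1}{1 s} + 1 \frac{1}{C}\right) s = 7 C + \left(1 \frac{1}{s} + \frac{1}{C}\right) s = 7 C + \left(\frac{1}{s} + \frac{1}{C}\right) s = 7 C + \left(\frac{1}{C} + \frac{1}{s}\right) s = 7 C + s \left(\frac{1}{C} + \frac{1}{s}\right)$)
$D a{\left(-7,-1 \right)} = - 68504 \left(1 + 7 \left(-7\right) - \frac{1}{-7}\right) = - 68504 \left(1 - 49 - - \frac{1}{7}\right) = - 68504 \left(1 - 49 + \frac{1}{7}\right) = \left(-68504\right) \left(- \frac{335}{7}\right) = \frac{22948840}{7}$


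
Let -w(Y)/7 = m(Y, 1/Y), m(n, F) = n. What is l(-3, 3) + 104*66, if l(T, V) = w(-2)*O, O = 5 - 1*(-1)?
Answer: 6948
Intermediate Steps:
w(Y) = -7*Y
O = 6 (O = 5 + 1 = 6)
l(T, V) = 84 (l(T, V) = -7*(-2)*6 = 14*6 = 84)
l(-3, 3) + 104*66 = 84 + 104*66 = 84 + 6864 = 6948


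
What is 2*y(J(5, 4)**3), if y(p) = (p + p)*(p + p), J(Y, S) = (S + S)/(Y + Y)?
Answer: 32768/15625 ≈ 2.0972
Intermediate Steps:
J(Y, S) = S/Y (J(Y, S) = (2*S)/((2*Y)) = (2*S)*(1/(2*Y)) = S/Y)
y(p) = 4*p**2 (y(p) = (2*p)*(2*p) = 4*p**2)
2*y(J(5, 4)**3) = 2*(4*((4/5)**3)**2) = 2*(4*(64/125)**2) = 2*(4*(4096/15625)) = 2*(16384/15625) = 32768/15625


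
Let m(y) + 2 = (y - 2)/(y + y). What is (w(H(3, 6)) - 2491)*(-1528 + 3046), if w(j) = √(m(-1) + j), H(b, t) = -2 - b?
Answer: -3781338 + 759*I*√22 ≈ -3.7813e+6 + 3560.0*I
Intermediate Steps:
m(y) = -2 + (-2 + y)/(2*y) (m(y) = -2 + (y - 2)/(y + y) = -2 + (-2 + y)/((2*y)) = -2 + (-2 + y)*(1/(2*y)) = -2 + (-2 + y)/(2*y))
w(j) = √(-½ + j) (w(j) = √((-3/2 - 1/(-1)) + j) = √((-3/2 - 1*(-1)) + j) = √((-3/2 + 1) + j) = √(-½ + j))
(w(H(3, 6)) - 2491)*(-1528 + 3046) = (√(-2 + 4*(-2 - 1*3))/2 - 2491)*(-1528 + 3046) = (√(-2 + 4*(-2 - 3))/2 - 2491)*1518 = (√(-2 + 4*(-5))/2 - 2491)*1518 = (√(-2 - 20)/2 - 2491)*1518 = (√(-22)/2 - 2491)*1518 = ((I*√22)/2 - 2491)*1518 = (I*√22/2 - 2491)*1518 = (-2491 + I*√22/2)*1518 = -3781338 + 759*I*√22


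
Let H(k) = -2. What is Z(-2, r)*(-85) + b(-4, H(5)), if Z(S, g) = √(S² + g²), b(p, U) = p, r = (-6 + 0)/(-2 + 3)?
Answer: -4 - 170*√10 ≈ -541.59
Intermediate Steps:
r = -6 (r = -6/1 = -6*1 = -6)
Z(-2, r)*(-85) + b(-4, H(5)) = √((-2)² + (-6)²)*(-85) - 4 = √(4 + 36)*(-85) - 4 = √40*(-85) - 4 = (2*√10)*(-85) - 4 = -170*√10 - 4 = -4 - 170*√10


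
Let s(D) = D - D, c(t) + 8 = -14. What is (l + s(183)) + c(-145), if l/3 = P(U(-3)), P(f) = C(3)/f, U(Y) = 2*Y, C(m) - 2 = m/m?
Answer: -47/2 ≈ -23.500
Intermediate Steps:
C(m) = 3 (C(m) = 2 + m/m = 2 + 1 = 3)
P(f) = 3/f
l = -3/2 (l = 3*(3/((2*(-3)))) = 3*(3/(-6)) = 3*(3*(-⅙)) = 3*(-½) = -3/2 ≈ -1.5000)
c(t) = -22 (c(t) = -8 - 14 = -22)
s(D) = 0
(l + s(183)) + c(-145) = (-3/2 + 0) - 22 = -3/2 - 22 = -47/2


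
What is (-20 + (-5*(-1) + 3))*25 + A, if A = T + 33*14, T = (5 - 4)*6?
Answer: 168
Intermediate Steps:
T = 6 (T = 1*6 = 6)
A = 468 (A = 6 + 33*14 = 6 + 462 = 468)
(-20 + (-5*(-1) + 3))*25 + A = (-20 + (-5*(-1) + 3))*25 + 468 = (-20 + (5 + 3))*25 + 468 = (-20 + 8)*25 + 468 = -12*25 + 468 = -300 + 468 = 168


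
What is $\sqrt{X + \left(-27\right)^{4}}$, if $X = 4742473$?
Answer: $\sqrt{5273914} \approx 2296.5$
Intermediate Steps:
$\sqrt{X + \left(-27\right)^{4}} = \sqrt{4742473 + \left(-27\right)^{4}} = \sqrt{4742473 + 531441} = \sqrt{5273914}$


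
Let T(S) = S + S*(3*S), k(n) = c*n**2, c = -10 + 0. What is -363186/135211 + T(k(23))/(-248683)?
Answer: -11440877353148/33624677113 ≈ -340.25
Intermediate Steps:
c = -10
k(n) = -10*n**2
T(S) = S + 3*S**2
-363186/135211 + T(k(23))/(-248683) = -363186/135211 + ((-10*23**2)*(1 + 3*(-10*23**2)))/(-248683) = -363186*1/135211 + ((-10*529)*(1 + 3*(-10*529)))*(-1/248683) = -363186/135211 - 5290*(1 + 3*(-5290))*(-1/248683) = -363186/135211 - 5290*(1 - 15870)*(-1/248683) = -363186/135211 - 5290*(-15869)*(-1/248683) = -363186/135211 + 83947010*(-1/248683) = -363186/135211 - 83947010/248683 = -11440877353148/33624677113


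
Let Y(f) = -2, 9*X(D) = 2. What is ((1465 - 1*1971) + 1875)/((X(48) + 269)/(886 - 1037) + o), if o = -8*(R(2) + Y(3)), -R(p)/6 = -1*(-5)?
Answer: 1860471/345481 ≈ 5.3852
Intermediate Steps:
X(D) = 2/9 (X(D) = (1/9)*2 = 2/9)
R(p) = -30 (R(p) = -(-6)*(-5) = -6*5 = -30)
o = 256 (o = -8*(-30 - 2) = -8*(-32) = 256)
((1465 - 1*1971) + 1875)/((X(48) + 269)/(886 - 1037) + o) = ((1465 - 1*1971) + 1875)/((2/9 + 269)/(886 - 1037) + 256) = ((1465 - 1971) + 1875)/((2423/9)/(-151) + 256) = (-506 + 1875)/((2423/9)*(-1/151) + 256) = 1369/(-2423/1359 + 256) = 1369/(345481/1359) = 1369*(1359/345481) = 1860471/345481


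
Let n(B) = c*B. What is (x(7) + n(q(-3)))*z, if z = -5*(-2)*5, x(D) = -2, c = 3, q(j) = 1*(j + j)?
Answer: -1000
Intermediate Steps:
q(j) = 2*j (q(j) = 1*(2*j) = 2*j)
n(B) = 3*B
z = 50 (z = 10*5 = 50)
(x(7) + n(q(-3)))*z = (-2 + 3*(2*(-3)))*50 = (-2 + 3*(-6))*50 = (-2 - 18)*50 = -20*50 = -1000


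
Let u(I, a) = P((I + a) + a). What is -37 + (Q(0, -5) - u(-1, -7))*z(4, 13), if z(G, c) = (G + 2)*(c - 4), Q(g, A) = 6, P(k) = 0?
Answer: 287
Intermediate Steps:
u(I, a) = 0
z(G, c) = (-4 + c)*(2 + G) (z(G, c) = (2 + G)*(-4 + c) = (-4 + c)*(2 + G))
-37 + (Q(0, -5) - u(-1, -7))*z(4, 13) = -37 + (6 - 1*0)*(-8 - 4*4 + 2*13 + 4*13) = -37 + (6 + 0)*(-8 - 16 + 26 + 52) = -37 + 6*54 = -37 + 324 = 287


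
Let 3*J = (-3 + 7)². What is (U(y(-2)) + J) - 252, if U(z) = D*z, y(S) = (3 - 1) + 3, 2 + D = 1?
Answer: -755/3 ≈ -251.67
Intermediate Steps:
J = 16/3 (J = (-3 + 7)²/3 = (⅓)*4² = (⅓)*16 = 16/3 ≈ 5.3333)
D = -1 (D = -2 + 1 = -1)
y(S) = 5 (y(S) = 2 + 3 = 5)
U(z) = -z
(U(y(-2)) + J) - 252 = (-1*5 + 16/3) - 252 = (-5 + 16/3) - 252 = ⅓ - 252 = -755/3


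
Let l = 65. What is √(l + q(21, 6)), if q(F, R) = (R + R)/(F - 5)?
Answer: √263/2 ≈ 8.1086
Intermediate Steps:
q(F, R) = 2*R/(-5 + F) (q(F, R) = (2*R)/(-5 + F) = 2*R/(-5 + F))
√(l + q(21, 6)) = √(65 + 2*6/(-5 + 21)) = √(65 + 2*6/16) = √(65 + 2*6*(1/16)) = √(65 + ¾) = √(263/4) = √263/2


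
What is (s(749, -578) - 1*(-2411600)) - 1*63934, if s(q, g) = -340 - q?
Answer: 2346577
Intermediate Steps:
(s(749, -578) - 1*(-2411600)) - 1*63934 = ((-340 - 1*749) - 1*(-2411600)) - 1*63934 = ((-340 - 749) + 2411600) - 63934 = (-1089 + 2411600) - 63934 = 2410511 - 63934 = 2346577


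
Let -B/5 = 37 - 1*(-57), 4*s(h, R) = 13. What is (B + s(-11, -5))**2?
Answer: 3485689/16 ≈ 2.1786e+5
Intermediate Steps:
s(h, R) = 13/4 (s(h, R) = (1/4)*13 = 13/4)
B = -470 (B = -5*(37 - 1*(-57)) = -5*(37 + 57) = -5*94 = -470)
(B + s(-11, -5))**2 = (-470 + 13/4)**2 = (-1867/4)**2 = 3485689/16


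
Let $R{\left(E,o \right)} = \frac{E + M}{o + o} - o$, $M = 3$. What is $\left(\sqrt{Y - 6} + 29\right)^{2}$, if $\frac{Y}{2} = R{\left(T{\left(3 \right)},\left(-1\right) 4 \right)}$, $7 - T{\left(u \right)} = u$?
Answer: $\frac{3481}{4} \approx 870.25$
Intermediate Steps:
$T{\left(u \right)} = 7 - u$
$R{\left(E,o \right)} = - o + \frac{3 + E}{2 o}$ ($R{\left(E,o \right)} = \frac{E + 3}{o + o} - o = \frac{3 + E}{2 o} - o = - o + \frac{3 + E}{2 o}$)
$Y = \frac{25}{4}$ ($Y = 2 \frac{3 + \left(7 - 3\right) - 2 \left(\left(-1\right) 4\right)^{2}}{2 \left(\left(-1\right) 4\right)} = 2 \frac{3 + \left(7 - 3\right) - 2 \left(-4\right)^{2}}{2 \left(-4\right)} = 2 \cdot \frac{1}{2} \left(- \frac{1}{4}\right) \left(3 + 4 - 32\right) = 2 \cdot \frac{1}{2} \left(- \frac{1}{4}\right) \left(-25\right) = 2 \cdot \frac{25}{8} = \frac{25}{4} \approx 6.25$)
$\left(\sqrt{Y - 6} + 29\right)^{2} = \left(\sqrt{\frac{25}{4} - 6} + 29\right)^{2} = \left(\sqrt{\frac{1}{4}} + 29\right)^{2} = \left(\frac{1}{2} + 29\right)^{2} = \left(\frac{59}{2}\right)^{2} = \frac{3481}{4}$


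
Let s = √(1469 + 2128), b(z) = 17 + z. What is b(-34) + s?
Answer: -17 + √3597 ≈ 42.975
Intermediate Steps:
s = √3597 ≈ 59.975
b(-34) + s = (17 - 34) + √3597 = -17 + √3597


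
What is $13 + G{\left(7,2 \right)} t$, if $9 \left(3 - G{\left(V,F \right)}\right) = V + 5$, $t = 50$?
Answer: $\frac{289}{3} \approx 96.333$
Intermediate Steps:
$G{\left(V,F \right)} = \frac{22}{9} - \frac{V}{9}$ ($G{\left(V,F \right)} = 3 - \frac{V + 5}{9} = 3 - \frac{5 + V}{9} = 3 - \left(\frac{5}{9} + \frac{V}{9}\right) = \frac{22}{9} - \frac{V}{9}$)
$13 + G{\left(7,2 \right)} t = 13 + \left(\frac{22}{9} - \frac{7}{9}\right) 50 = 13 + \frac{5}{3} \cdot 50 = 13 + \frac{250}{3} = \frac{289}{3}$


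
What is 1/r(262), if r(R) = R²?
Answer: 1/68644 ≈ 1.4568e-5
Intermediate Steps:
1/r(262) = 1/(262²) = 1/68644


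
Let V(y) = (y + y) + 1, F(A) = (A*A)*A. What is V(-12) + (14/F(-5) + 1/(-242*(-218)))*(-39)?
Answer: -122873599/6594500 ≈ -18.633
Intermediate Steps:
F(A) = A**3 (F(A) = A**2*A = A**3)
V(y) = 1 + 2*y (V(y) = 2*y + 1 = 1 + 2*y)
V(-12) + (14/F(-5) + 1/(-242*(-218)))*(-39) = (1 + 2*(-12)) + (14/((-5)**3) + 1/(-242*(-218)))*(-39) = (1 - 24) + (14/(-125) - 1/242*(-1/218))*(-39) = -23 + (14*(-1/125) + 1/52756)*(-39) = -23 + (-14/125 + 1/52756)*(-39) = -23 - 738459/6594500*(-39) = -23 + 28799901/6594500 = -122873599/6594500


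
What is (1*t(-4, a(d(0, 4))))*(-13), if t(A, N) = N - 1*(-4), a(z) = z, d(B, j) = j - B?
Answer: -104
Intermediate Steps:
t(A, N) = 4 + N (t(A, N) = N + 4 = 4 + N)
(1*t(-4, a(d(0, 4))))*(-13) = (1*(4 + (4 - 1*0)))*(-13) = (1*(4 + (4 + 0)))*(-13) = (1*(4 + 4))*(-13) = (1*8)*(-13) = 8*(-13) = -104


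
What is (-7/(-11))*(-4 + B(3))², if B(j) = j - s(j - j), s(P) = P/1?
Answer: 7/11 ≈ 0.63636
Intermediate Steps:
s(P) = P (s(P) = P*1 = P)
B(j) = j (B(j) = j - (j - j) = j - 1*0 = j + 0 = j)
(-7/(-11))*(-4 + B(3))² = (-7/(-11))*(-4 + 3)² = -7*(-1/11)*(-1)² = (7/11)*1 = 7/11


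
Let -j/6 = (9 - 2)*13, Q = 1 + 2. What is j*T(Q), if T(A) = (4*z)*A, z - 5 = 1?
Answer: -39312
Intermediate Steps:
Q = 3
z = 6 (z = 5 + 1 = 6)
j = -546 (j = -6*(9 - 2)*13 = -42*13 = -6*91 = -546)
T(A) = 24*A (T(A) = (4*6)*A = 24*A)
j*T(Q) = -13104*3 = -546*72 = -39312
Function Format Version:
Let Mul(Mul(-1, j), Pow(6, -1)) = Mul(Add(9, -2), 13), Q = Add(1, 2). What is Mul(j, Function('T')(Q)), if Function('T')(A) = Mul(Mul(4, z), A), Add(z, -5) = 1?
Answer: -39312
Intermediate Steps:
Q = 3
z = 6 (z = Add(5, 1) = 6)
j = -546 (j = Mul(-6, Mul(Add(9, -2), 13)) = Mul(-6, Mul(7, 13)) = Mul(-6, 91) = -546)
Function('T')(A) = Mul(24, A) (Function('T')(A) = Mul(Mul(4, 6), A) = Mul(24, A))
Mul(j, Function('T')(Q)) = Mul(-546, Mul(24, 3)) = Mul(-546, 72) = -39312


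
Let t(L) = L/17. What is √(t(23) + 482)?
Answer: 3*√15521/17 ≈ 21.985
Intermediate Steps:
t(L) = L/17 (t(L) = L*(1/17) = L/17)
√(t(23) + 482) = √((1/17)*23 + 482) = √(23/17 + 482) = √(8217/17) = 3*√15521/17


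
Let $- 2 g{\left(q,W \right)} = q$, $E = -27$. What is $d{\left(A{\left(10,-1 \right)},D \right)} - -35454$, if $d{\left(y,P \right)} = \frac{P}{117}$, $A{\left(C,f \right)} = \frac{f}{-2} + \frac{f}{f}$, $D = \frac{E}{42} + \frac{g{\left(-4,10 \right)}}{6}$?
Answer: $\frac{13401611}{378} \approx 35454.0$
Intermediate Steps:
$g{\left(q,W \right)} = - \frac{q}{2}$
$D = - \frac{13}{42}$ ($D = - \frac{27}{42} + \frac{\left(- \frac{1}{2}\right) \left(-4\right)}{6} = \left(-27\right) \frac{1}{42} + 2 \cdot \frac{1}{6} = - \frac{9}{14} + \frac{1}{3} = - \frac{13}{42} \approx -0.30952$)
$A{\left(C,f \right)} = 1 - \frac{f}{2}$ ($A{\left(C,f \right)} = f \left(- \frac{1}{2}\right) + 1 = - \frac{f}{2} + 1 = 1 - \frac{f}{2}$)
$d{\left(y,P \right)} = \frac{P}{117}$ ($d{\left(y,P \right)} = P \frac{1}{117} = \frac{P}{117}$)
$d{\left(A{\left(10,-1 \right)},D \right)} - -35454 = \frac{1}{117} \left(- \frac{13}{42}\right) - -35454 = - \frac{1}{378} + 35454 = \frac{13401611}{378}$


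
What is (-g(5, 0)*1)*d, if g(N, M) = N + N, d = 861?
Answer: -8610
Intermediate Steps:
g(N, M) = 2*N
(-g(5, 0)*1)*d = (-2*5*1)*861 = (-1*10*1)*861 = -10*1*861 = -10*861 = -8610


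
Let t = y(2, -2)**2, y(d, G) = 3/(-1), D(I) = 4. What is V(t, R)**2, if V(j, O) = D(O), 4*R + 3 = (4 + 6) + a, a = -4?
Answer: 16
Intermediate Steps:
y(d, G) = -3 (y(d, G) = 3*(-1) = -3)
R = 3/4 (R = -3/4 + ((4 + 6) - 4)/4 = -3/4 + (10 - 4)/4 = -3/4 + (1/4)*6 = -3/4 + 3/2 = 3/4 ≈ 0.75000)
t = 9 (t = (-3)**2 = 9)
V(j, O) = 4
V(t, R)**2 = 4**2 = 16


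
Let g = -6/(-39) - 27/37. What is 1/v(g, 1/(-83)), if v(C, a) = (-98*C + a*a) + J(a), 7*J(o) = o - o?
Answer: 3313609/187009275 ≈ 0.017719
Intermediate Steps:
J(o) = 0 (J(o) = (o - o)/7 = (⅐)*0 = 0)
g = -277/481 (g = -6*(-1/39) - 27*1/37 = 2/13 - 27/37 = -277/481 ≈ -0.57588)
v(C, a) = a² - 98*C (v(C, a) = (-98*C + a*a) + 0 = (-98*C + a²) + 0 = (a² - 98*C) + 0 = a² - 98*C)
1/v(g, 1/(-83)) = 1/((1/(-83))² - 98*(-277/481)) = 1/((-1/83)² + 27146/481) = 1/(1/6889 + 27146/481) = 1/(187009275/3313609) = 3313609/187009275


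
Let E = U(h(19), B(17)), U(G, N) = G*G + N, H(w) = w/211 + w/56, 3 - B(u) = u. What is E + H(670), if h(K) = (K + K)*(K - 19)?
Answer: 6733/5908 ≈ 1.1396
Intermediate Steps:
h(K) = 2*K*(-19 + K) (h(K) = (2*K)*(-19 + K) = 2*K*(-19 + K))
B(u) = 3 - u
H(w) = 267*w/11816 (H(w) = w*(1/211) + w*(1/56) = w/211 + w/56 = 267*w/11816)
U(G, N) = N + G**2 (U(G, N) = G**2 + N = N + G**2)
E = -14 (E = (3 - 1*17) + (2*19*(-19 + 19))**2 = (3 - 17) + (2*19*0)**2 = -14 + 0**2 = -14 + 0 = -14)
E + H(670) = -14 + (267/11816)*670 = -14 + 89445/5908 = 6733/5908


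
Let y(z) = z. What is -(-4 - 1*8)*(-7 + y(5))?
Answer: -24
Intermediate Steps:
-(-4 - 1*8)*(-7 + y(5)) = -(-4 - 1*8)*(-7 + 5) = -(-4 - 8)*(-2) = -(-12)*(-2) = -1*24 = -24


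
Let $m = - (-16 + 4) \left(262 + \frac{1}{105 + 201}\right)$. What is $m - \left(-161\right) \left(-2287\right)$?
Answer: $- \frac{18618211}{51} \approx -3.6506 \cdot 10^{5}$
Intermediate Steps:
$m = \frac{160346}{51}$ ($m = \left(-1\right) \left(-12\right) \left(262 + \frac{1}{306}\right) = 12 \left(262 + \frac{1}{306}\right) = 12 \cdot \frac{80173}{306} = \frac{160346}{51} \approx 3144.0$)
$m - \left(-161\right) \left(-2287\right) = \frac{160346}{51} - \left(-161\right) \left(-2287\right) = \frac{160346}{51} - 368207 = - \frac{18618211}{51}$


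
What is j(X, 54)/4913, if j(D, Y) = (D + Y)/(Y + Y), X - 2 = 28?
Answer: 7/44217 ≈ 0.00015831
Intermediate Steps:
X = 30 (X = 2 + 28 = 30)
j(D, Y) = (D + Y)/(2*Y) (j(D, Y) = (D + Y)/((2*Y)) = (D + Y)*(1/(2*Y)) = (D + Y)/(2*Y))
j(X, 54)/4913 = ((1/2)*(30 + 54)/54)/4913 = ((1/2)*(1/54)*84)*(1/4913) = (7/9)*(1/4913) = 7/44217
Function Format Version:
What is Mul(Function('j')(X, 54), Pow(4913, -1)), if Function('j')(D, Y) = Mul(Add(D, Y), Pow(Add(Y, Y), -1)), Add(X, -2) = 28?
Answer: Rational(7, 44217) ≈ 0.00015831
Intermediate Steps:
X = 30 (X = Add(2, 28) = 30)
Function('j')(D, Y) = Mul(Rational(1, 2), Pow(Y, -1), Add(D, Y)) (Function('j')(D, Y) = Mul(Add(D, Y), Pow(Mul(2, Y), -1)) = Mul(Add(D, Y), Mul(Rational(1, 2), Pow(Y, -1))) = Mul(Rational(1, 2), Pow(Y, -1), Add(D, Y)))
Mul(Function('j')(X, 54), Pow(4913, -1)) = Mul(Mul(Rational(1, 2), Pow(54, -1), Add(30, 54)), Pow(4913, -1)) = Mul(Mul(Rational(1, 2), Rational(1, 54), 84), Rational(1, 4913)) = Mul(Rational(7, 9), Rational(1, 4913)) = Rational(7, 44217)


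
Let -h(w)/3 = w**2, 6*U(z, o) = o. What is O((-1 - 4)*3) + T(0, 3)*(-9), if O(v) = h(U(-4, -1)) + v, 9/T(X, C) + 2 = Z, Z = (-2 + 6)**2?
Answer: -1753/84 ≈ -20.869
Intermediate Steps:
U(z, o) = o/6
h(w) = -3*w**2
Z = 16 (Z = 4**2 = 16)
T(X, C) = 9/14 (T(X, C) = 9/(-2 + 16) = 9/14)
O(v) = -1/12 + v (O(v) = -3*((1/6)*(-1))**2 + v = -3*(-1/6)**2 + v = -3*1/36 + v = -1/12 + v)
O((-1 - 4)*3) + T(0, 3)*(-9) = (-1/12 + (-1 - 4)*3) + (9/14)*(-9) = (-1/12 - 5*3) - 81/14 = (-1/12 - 15) - 81/14 = -181/12 - 81/14 = -1753/84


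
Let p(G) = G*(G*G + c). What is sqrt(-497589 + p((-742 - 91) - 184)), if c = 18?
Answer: 4*I*sqrt(65774238) ≈ 32441.0*I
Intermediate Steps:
p(G) = G*(18 + G**2) (p(G) = G*(G*G + 18) = G*(G**2 + 18) = G*(18 + G**2))
sqrt(-497589 + p((-742 - 91) - 184)) = sqrt(-497589 + ((-742 - 91) - 184)*(18 + ((-742 - 91) - 184)**2)) = sqrt(-497589 + (-833 - 184)*(18 + (-833 - 184)**2)) = sqrt(-497589 - 1017*(18 + (-1017)**2)) = sqrt(-497589 - 1017*(18 + 1034289)) = sqrt(-497589 - 1017*1034307) = sqrt(-497589 - 1051890219) = sqrt(-1052387808) = 4*I*sqrt(65774238)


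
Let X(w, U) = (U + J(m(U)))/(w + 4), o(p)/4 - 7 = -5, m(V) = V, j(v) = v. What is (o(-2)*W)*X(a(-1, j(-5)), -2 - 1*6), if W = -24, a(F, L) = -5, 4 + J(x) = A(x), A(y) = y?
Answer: -3840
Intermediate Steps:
J(x) = -4 + x
o(p) = 8 (o(p) = 28 + 4*(-5) = 28 - 20 = 8)
X(w, U) = (-4 + 2*U)/(4 + w) (X(w, U) = (U + (-4 + U))/(w + 4) = (-4 + 2*U)/(4 + w))
(o(-2)*W)*X(a(-1, j(-5)), -2 - 1*6) = (8*(-24))*(2*(-2 + (-2 - 1*6))/(4 - 5)) = -384*(-2 + (-2 - 6))/(-1) = -384*(-1)*(-2 - 8) = -384*(-1)*(-10) = -192*20 = -3840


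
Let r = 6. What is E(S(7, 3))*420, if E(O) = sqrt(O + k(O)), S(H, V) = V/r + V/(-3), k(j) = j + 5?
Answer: 840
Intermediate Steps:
k(j) = 5 + j
S(H, V) = -V/6 (S(H, V) = V/6 + V/(-3) = V*(1/6) + V*(-1/3) = V/6 - V/3 = -V/6)
E(O) = sqrt(5 + 2*O) (E(O) = sqrt(O + (5 + O)) = sqrt(5 + 2*O))
E(S(7, 3))*420 = sqrt(5 + 2*(-1/6*3))*420 = sqrt(5 + 2*(-1/2))*420 = sqrt(5 - 1)*420 = sqrt(4)*420 = 2*420 = 840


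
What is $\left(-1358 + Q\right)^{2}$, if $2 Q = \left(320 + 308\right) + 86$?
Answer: $1002001$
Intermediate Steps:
$Q = 357$ ($Q = \frac{\left(320 + 308\right) + 86}{2} = \frac{628 + 86}{2} = \frac{1}{2} \cdot 714 = 357$)
$\left(-1358 + Q\right)^{2} = \left(-1358 + 357\right)^{2} = \left(-1001\right)^{2} = 1002001$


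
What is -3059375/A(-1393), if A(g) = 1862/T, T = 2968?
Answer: -648587500/133 ≈ -4.8766e+6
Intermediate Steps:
A(g) = 133/212 (A(g) = 1862/2968 = 1862*(1/2968) = 133/212)
-3059375/A(-1393) = -3059375/133/212 = -3059375*212/133 = -648587500/133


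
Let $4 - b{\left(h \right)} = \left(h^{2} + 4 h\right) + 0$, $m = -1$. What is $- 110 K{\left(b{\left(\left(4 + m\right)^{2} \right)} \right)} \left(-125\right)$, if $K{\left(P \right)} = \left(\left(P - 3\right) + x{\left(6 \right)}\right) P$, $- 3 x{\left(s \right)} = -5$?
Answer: $\frac{532936250}{3} \approx 1.7765 \cdot 10^{8}$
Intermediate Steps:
$x{\left(s \right)} = \frac{5}{3}$ ($x{\left(s \right)} = \left(- \frac{1}{3}\right) \left(-5\right) = \frac{5}{3}$)
$b{\left(h \right)} = 4 - h^{2} - 4 h$ ($b{\left(h \right)} = 4 - \left(\left(h^{2} + 4 h\right) + 0\right) = 4 - \left(h^{2} + 4 h\right) = 4 - h^{2} - 4 h$)
$K{\left(P \right)} = P \left(- \frac{4}{3} + P\right)$ ($K{\left(P \right)} = \left(\left(P - 3\right) + \frac{5}{3}\right) P = \left(\left(-3 + P\right) + \frac{5}{3}\right) P = \left(- \frac{4}{3} + P\right) P = P \left(- \frac{4}{3} + P\right)$)
$- 110 K{\left(b{\left(\left(4 + m\right)^{2} \right)} \right)} \left(-125\right) = - 110 \frac{\left(4 - \left(\left(4 - 1\right)^{2}\right)^{2} - 4 \left(4 - 1\right)^{2}\right) \left(-4 + 3 \left(4 - \left(\left(4 - 1\right)^{2}\right)^{2} - 4 \left(4 - 1\right)^{2}\right)\right)}{3} \left(-125\right) = - 110 \frac{\left(4 - \left(3^{2}\right)^{2} - 4 \cdot 3^{2}\right) \left(-4 + 3 \left(4 - \left(3^{2}\right)^{2} - 4 \cdot 3^{2}\right)\right)}{3} \left(-125\right) = - 110 \frac{\left(4 - 9^{2} - 36\right) \left(-4 + 3 \left(4 - 9^{2} - 36\right)\right)}{3} \left(-125\right) = - 110 \frac{\left(4 - 81 - 36\right) \left(-4 + 3 \left(4 - 81 - 36\right)\right)}{3} \left(-125\right) = - 110 \cdot \frac{1}{3} \left(-113\right) \left(-4 + 3 \left(-113\right)\right) \left(-125\right) = - 110 \cdot \frac{1}{3} \left(-113\right) \left(-4 - 339\right) \left(-125\right) = - 110 \cdot \frac{1}{3} \left(-113\right) \left(-343\right) \left(-125\right) = \left(-110\right) \frac{38759}{3} \left(-125\right) = \left(- \frac{4263490}{3}\right) \left(-125\right) = \frac{532936250}{3}$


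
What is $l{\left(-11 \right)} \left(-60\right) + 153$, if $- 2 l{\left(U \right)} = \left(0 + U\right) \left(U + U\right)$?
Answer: $7413$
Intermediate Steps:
$l{\left(U \right)} = - U^{2}$ ($l{\left(U \right)} = - \frac{\left(0 + U\right) \left(U + U\right)}{2} = - \frac{U 2 U}{2} = - \frac{2 U^{2}}{2} = - U^{2}$)
$l{\left(-11 \right)} \left(-60\right) + 153 = - \left(-11\right)^{2} \left(-60\right) + 153 = \left(-1\right) 121 \left(-60\right) + 153 = \left(-121\right) \left(-60\right) + 153 = 7260 + 153 = 7413$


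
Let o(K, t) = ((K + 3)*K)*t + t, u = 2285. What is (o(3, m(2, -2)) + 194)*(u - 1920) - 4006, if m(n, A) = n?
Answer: 80674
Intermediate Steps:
o(K, t) = t + K*t*(3 + K) (o(K, t) = ((3 + K)*K)*t + t = (K*(3 + K))*t + t = K*t*(3 + K) + t = t + K*t*(3 + K))
(o(3, m(2, -2)) + 194)*(u - 1920) - 4006 = (2*(1 + 3**2 + 3*3) + 194)*(2285 - 1920) - 4006 = (2*(1 + 9 + 9) + 194)*365 - 4006 = (2*19 + 194)*365 - 4006 = (38 + 194)*365 - 4006 = 232*365 - 4006 = 84680 - 4006 = 80674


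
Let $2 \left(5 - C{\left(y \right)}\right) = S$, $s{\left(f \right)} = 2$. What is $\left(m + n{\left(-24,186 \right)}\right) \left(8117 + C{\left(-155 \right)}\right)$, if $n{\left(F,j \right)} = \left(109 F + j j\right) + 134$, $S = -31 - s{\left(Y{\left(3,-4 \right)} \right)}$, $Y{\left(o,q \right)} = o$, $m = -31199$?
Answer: $\frac{14893455}{2} \approx 7.4467 \cdot 10^{6}$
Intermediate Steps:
$S = -33$ ($S = -31 - 2 = -33$)
$C{\left(y \right)} = \frac{43}{2}$ ($C{\left(y \right)} = 5 - - \frac{33}{2} = 5 + \frac{33}{2} = \frac{43}{2}$)
$n{\left(F,j \right)} = 134 + j^{2} + 109 F$ ($n{\left(F,j \right)} = \left(109 F + j^{2}\right) + 134 = \left(j^{2} + 109 F\right) + 134 = 134 + j^{2} + 109 F$)
$\left(m + n{\left(-24,186 \right)}\right) \left(8117 + C{\left(-155 \right)}\right) = \left(-31199 + \left(134 + 186^{2} + 109 \left(-24\right)\right)\right) \left(8117 + \frac{43}{2}\right) = \left(-31199 + \left(134 + 34596 - 2616\right)\right) \frac{16277}{2} = \left(-31199 + 32114\right) \frac{16277}{2} = 915 \cdot \frac{16277}{2} = \frac{14893455}{2}$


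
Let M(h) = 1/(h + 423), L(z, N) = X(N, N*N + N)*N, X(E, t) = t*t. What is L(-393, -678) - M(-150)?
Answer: -38996808518415385/273 ≈ -1.4285e+14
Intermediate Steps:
X(E, t) = t²
L(z, N) = N*(N + N²)² (L(z, N) = (N*N + N)²*N = (N² + N)²*N = (N + N²)²*N = N*(N + N²)²)
M(h) = 1/(423 + h)
L(-393, -678) - M(-150) = (-678)³*(1 - 678)² - 1/(423 - 150) = -311665752*(-677)² - 1/273 = -311665752*458329 - 1*1/273 = -142845452448408 - 1/273 = -38996808518415385/273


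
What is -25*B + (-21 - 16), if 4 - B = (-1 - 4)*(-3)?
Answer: 238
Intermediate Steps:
B = -11 (B = 4 - (-1 - 4)*(-3) = 4 - (-5)*(-3) = 4 - 1*15 = 4 - 15 = -11)
-25*B + (-21 - 16) = -25*(-11) + (-21 - 16) = 275 - 37 = 238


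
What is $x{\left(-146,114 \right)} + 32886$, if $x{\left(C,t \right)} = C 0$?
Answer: $32886$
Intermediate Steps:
$x{\left(C,t \right)} = 0$
$x{\left(-146,114 \right)} + 32886 = 0 + 32886 = 32886$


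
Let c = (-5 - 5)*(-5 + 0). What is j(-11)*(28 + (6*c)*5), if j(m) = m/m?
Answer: 1528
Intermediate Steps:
c = 50 (c = -10*(-5) = 50)
j(m) = 1
j(-11)*(28 + (6*c)*5) = 1*(28 + (6*50)*5) = 1*(28 + 300*5) = 1*(28 + 1500) = 1*1528 = 1528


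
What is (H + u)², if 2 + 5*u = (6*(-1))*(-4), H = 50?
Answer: 73984/25 ≈ 2959.4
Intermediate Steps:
u = 22/5 (u = -⅖ + ((6*(-1))*(-4))/5 = -⅖ + (-6*(-4))/5 = -⅖ + (⅕)*24 = -⅖ + 24/5 = 22/5 ≈ 4.4000)
(H + u)² = (50 + 22/5)² = (272/5)² = 73984/25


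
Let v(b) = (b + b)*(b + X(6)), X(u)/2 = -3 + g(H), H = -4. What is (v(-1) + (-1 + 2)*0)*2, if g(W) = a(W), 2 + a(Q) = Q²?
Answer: -84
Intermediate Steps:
a(Q) = -2 + Q²
g(W) = -2 + W²
X(u) = 22 (X(u) = 2*(-3 + (-2 + (-4)²)) = 2*(-3 + (-2 + 16)) = 2*(-3 + 14) = 2*11 = 22)
v(b) = 2*b*(22 + b) (v(b) = (b + b)*(b + 22) = (2*b)*(22 + b) = 2*b*(22 + b))
(v(-1) + (-1 + 2)*0)*2 = (2*(-1)*(22 - 1) + (-1 + 2)*0)*2 = (2*(-1)*21 + 1*0)*2 = (-42 + 0)*2 = -42*2 = -84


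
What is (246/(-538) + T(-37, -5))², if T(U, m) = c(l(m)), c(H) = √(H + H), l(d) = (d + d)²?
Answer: 14487329/72361 - 2460*√2/269 ≈ 187.28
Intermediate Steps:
l(d) = 4*d² (l(d) = (2*d)² = 4*d²)
c(H) = √2*√H (c(H) = √(2*H) = √2*√H)
T(U, m) = 2*√2*√(m²) (T(U, m) = √2*√(4*m²) = √2*(2*√(m²)) = 2*√2*√(m²))
(246/(-538) + T(-37, -5))² = (246/(-538) + 2*√2*√((-5)²))² = (246*(-1/538) + 2*√2*√25)² = (-123/269 + 2*√2*5)² = (-123/269 + 10*√2)²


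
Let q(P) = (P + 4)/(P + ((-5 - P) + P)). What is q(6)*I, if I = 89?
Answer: 890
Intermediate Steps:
q(P) = (4 + P)/(-5 + P) (q(P) = (4 + P)/(P - 5) = (4 + P)/(-5 + P))
q(6)*I = ((4 + 6)/(-5 + 6))*89 = (10/1)*89 = (1*10)*89 = 10*89 = 890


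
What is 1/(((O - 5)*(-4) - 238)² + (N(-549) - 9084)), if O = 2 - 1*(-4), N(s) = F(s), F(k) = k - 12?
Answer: 1/48919 ≈ 2.0442e-5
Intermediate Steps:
F(k) = -12 + k
N(s) = -12 + s
O = 6 (O = 2 + 4 = 6)
1/(((O - 5)*(-4) - 238)² + (N(-549) - 9084)) = 1/(((6 - 5)*(-4) - 238)² + ((-12 - 549) - 9084)) = 1/((1*(-4) - 238)² + (-561 - 9084)) = 1/((-4 - 238)² - 9645) = 1/((-242)² - 9645) = 1/(58564 - 9645) = 1/48919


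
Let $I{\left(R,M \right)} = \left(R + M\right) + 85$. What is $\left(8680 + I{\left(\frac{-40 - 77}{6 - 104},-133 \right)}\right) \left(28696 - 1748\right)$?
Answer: $\frac{11399718122}{49} \approx 2.3265 \cdot 10^{8}$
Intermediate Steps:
$I{\left(R,M \right)} = 85 + M + R$ ($I{\left(R,M \right)} = \left(M + R\right) + 85 = 85 + M + R$)
$\left(8680 + I{\left(\frac{-40 - 77}{6 - 104},-133 \right)}\right) \left(28696 - 1748\right) = \left(8680 + \left(85 - 133 + \frac{-40 - 77}{6 - 104}\right)\right) \left(28696 - 1748\right) = \left(8680 - \left(48 - \frac{117}{98}\right)\right) 26948 = \left(8680 - \frac{4587}{98}\right) 26948 = \frac{846053}{98} \cdot 26948 = \frac{11399718122}{49}$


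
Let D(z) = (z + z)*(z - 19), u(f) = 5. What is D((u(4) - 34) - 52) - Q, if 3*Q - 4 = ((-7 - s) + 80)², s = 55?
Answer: 48272/3 ≈ 16091.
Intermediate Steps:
D(z) = 2*z*(-19 + z) (D(z) = (2*z)*(-19 + z) = 2*z*(-19 + z))
Q = 328/3 (Q = 4/3 + ((-7 - 1*55) + 80)²/3 = 4/3 + ((-7 - 55) + 80)²/3 = 4/3 + (-62 + 80)²/3 = 4/3 + (⅓)*18² = 4/3 + (⅓)*324 = 4/3 + 108 = 328/3 ≈ 109.33)
D((u(4) - 34) - 52) - Q = 2*((5 - 34) - 52)*(-19 + ((5 - 34) - 52)) - 1*328/3 = 2*(-29 - 52)*(-19 + (-29 - 52)) - 328/3 = 2*(-81)*(-19 - 81) - 328/3 = 2*(-81)*(-100) - 328/3 = 16200 - 328/3 = 48272/3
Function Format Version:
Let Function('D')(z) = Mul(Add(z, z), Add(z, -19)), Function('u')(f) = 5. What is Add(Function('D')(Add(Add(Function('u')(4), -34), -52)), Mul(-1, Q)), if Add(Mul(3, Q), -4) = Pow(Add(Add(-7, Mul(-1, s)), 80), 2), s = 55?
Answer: Rational(48272, 3) ≈ 16091.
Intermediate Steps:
Function('D')(z) = Mul(2, z, Add(-19, z)) (Function('D')(z) = Mul(Mul(2, z), Add(-19, z)) = Mul(2, z, Add(-19, z)))
Q = Rational(328, 3) (Q = Add(Rational(4, 3), Mul(Rational(1, 3), Pow(Add(Add(-7, Mul(-1, 55)), 80), 2))) = Add(Rational(4, 3), Mul(Rational(1, 3), Pow(Add(Add(-7, -55), 80), 2))) = Add(Rational(4, 3), Mul(Rational(1, 3), Pow(Add(-62, 80), 2))) = Add(Rational(4, 3), Mul(Rational(1, 3), Pow(18, 2))) = Add(Rational(4, 3), Mul(Rational(1, 3), 324)) = Add(Rational(4, 3), 108) = Rational(328, 3) ≈ 109.33)
Add(Function('D')(Add(Add(Function('u')(4), -34), -52)), Mul(-1, Q)) = Add(Mul(2, Add(Add(5, -34), -52), Add(-19, Add(Add(5, -34), -52))), Mul(-1, Rational(328, 3))) = Add(Mul(2, Add(-29, -52), Add(-19, Add(-29, -52))), Rational(-328, 3)) = Add(Mul(2, -81, Add(-19, -81)), Rational(-328, 3)) = Add(Mul(2, -81, -100), Rational(-328, 3)) = Add(16200, Rational(-328, 3)) = Rational(48272, 3)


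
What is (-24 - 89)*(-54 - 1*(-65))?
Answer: -1243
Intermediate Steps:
(-24 - 89)*(-54 - 1*(-65)) = -113*(-54 + 65) = -113*11 = -1243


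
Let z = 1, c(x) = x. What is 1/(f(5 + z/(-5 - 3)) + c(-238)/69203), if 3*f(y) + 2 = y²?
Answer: 13286976/96354083 ≈ 0.13790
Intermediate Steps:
f(y) = -⅔ + y²/3
1/(f(5 + z/(-5 - 3)) + c(-238)/69203) = 1/((-⅔ + (5 + 1/(-5 - 3))²/3) - 238/69203) = 1/((-⅔ + (5 + 1/(-8))²/3) - 238*1/69203) = 1/((-⅔ + (5 - ⅛*1)²/3) - 238/69203) = 1/((-⅔ + (5 - ⅛)²/3) - 238/69203) = 1/((-⅔ + (39/8)²/3) - 238/69203) = 1/((-⅔ + (⅓)*(1521/64)) - 238/69203) = 1/((-⅔ + 507/64) - 238/69203) = 1/(1393/192 - 238/69203) = 1/(96354083/13286976) = 13286976/96354083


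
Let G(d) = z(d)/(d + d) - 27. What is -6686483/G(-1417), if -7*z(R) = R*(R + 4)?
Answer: -93610762/1035 ≈ -90445.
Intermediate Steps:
z(R) = -R*(4 + R)/7 (z(R) = -R*(R + 4)/7 = -R*(4 + R)/7)
G(d) = -191/7 - d/14 (G(d) = (-d*(4 + d)/7)/(d + d) - 27 = (-d*(4 + d)/7)/((2*d)) - 27 = (-d*(4 + d)/7)*(1/(2*d)) - 27 = (-2/7 - d/14) - 27 = -191/7 - d/14)
-6686483/G(-1417) = -6686483/(-191/7 - 1/14*(-1417)) = -6686483/(-191/7 + 1417/14) = -6686483/1035/14 = -6686483*14/1035 = -93610762/1035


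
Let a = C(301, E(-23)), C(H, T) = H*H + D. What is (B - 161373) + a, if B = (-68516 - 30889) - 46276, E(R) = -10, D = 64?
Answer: -216389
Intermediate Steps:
C(H, T) = 64 + H**2 (C(H, T) = H*H + 64 = H**2 + 64 = 64 + H**2)
a = 90665 (a = 64 + 301**2 = 64 + 90601 = 90665)
B = -145681 (B = -99405 - 46276 = -145681)
(B - 161373) + a = (-145681 - 161373) + 90665 = -307054 + 90665 = -216389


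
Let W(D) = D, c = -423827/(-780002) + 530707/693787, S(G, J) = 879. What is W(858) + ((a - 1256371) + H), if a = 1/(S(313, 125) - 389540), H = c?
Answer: -264066676331398155842113/210325939677358414 ≈ -1.2555e+6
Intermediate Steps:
c = 707998184263/541155247574 (c = -423827*(-1/780002) + 530707*(1/693787) = 423827/780002 + 530707/693787 = 707998184263/541155247574 ≈ 1.3083)
H = 707998184263/541155247574 ≈ 1.3083
a = -1/388661 (a = 1/(879 - 389540) = 1/(-388661) = -1/388661 ≈ -2.5729e-6)
W(858) + ((a - 1256371) + H) = 858 + ((-1/388661 - 1256371) + 707998184263/541155247574) = 858 + (-488302409232/388661 + 707998184263/541155247574) = 858 - 264247135987641329361325/210325939677358414 = -264066676331398155842113/210325939677358414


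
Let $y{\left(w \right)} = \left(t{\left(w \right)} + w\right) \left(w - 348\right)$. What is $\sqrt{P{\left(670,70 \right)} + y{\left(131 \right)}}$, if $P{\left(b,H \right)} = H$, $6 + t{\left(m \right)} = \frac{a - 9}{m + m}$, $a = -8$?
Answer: $\frac{i \sqrt{1856196902}}{262} \approx 164.44 i$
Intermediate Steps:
$t{\left(m \right)} = -6 - \frac{17}{2 m}$ ($t{\left(m \right)} = -6 + \frac{-8 - 9}{m + m} = -6 - \frac{17}{2 m}$)
$y{\left(w \right)} = \left(-348 + w\right) \left(-6 + w - \frac{17}{2 w}\right)$ ($y{\left(w \right)} = \left(\left(-6 - \frac{17}{2 w}\right) + w\right) \left(w - 348\right) = \left(-6 + w - \frac{17}{2 w}\right) \left(-348 + w\right) = \left(-348 + w\right) \left(-6 + w - \frac{17}{2 w}\right)$)
$\sqrt{P{\left(670,70 \right)} + y{\left(131 \right)}} = \sqrt{70 + \left(\frac{4159}{2} + 131^{2} - 46374 + \frac{2958}{131}\right)} = \sqrt{70 + \left(\frac{4159}{2} + 17161 - 46374 + 2958 \cdot \frac{1}{131}\right)} = \sqrt{70 + \left(\frac{4159}{2} + 17161 - 46374 + \frac{2958}{131}\right)} = \sqrt{70 - \frac{7103061}{262}} = \sqrt{- \frac{7084721}{262}} = \frac{i \sqrt{1856196902}}{262}$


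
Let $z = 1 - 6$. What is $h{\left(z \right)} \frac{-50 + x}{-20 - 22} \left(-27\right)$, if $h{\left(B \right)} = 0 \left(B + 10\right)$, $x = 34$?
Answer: $0$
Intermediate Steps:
$z = -5$ ($z = 1 - 6 = -5$)
$h{\left(B \right)} = 0$ ($h{\left(B \right)} = 0 \left(10 + B\right) = 0$)
$h{\left(z \right)} \frac{-50 + x}{-20 - 22} \left(-27\right) = 0 \frac{-50 + 34}{-20 - 22} \left(-27\right) = 0 \left(- \frac{16}{-42}\right) \left(-27\right) = 0 \left(\left(-16\right) \left(- \frac{1}{42}\right)\right) \left(-27\right) = 0 \cdot \frac{8}{21} \left(-27\right) = 0 \left(-27\right) = 0$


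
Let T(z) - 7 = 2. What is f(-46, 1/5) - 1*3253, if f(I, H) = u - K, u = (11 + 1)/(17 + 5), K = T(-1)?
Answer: -35876/11 ≈ -3261.5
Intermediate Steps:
T(z) = 9 (T(z) = 7 + 2 = 9)
K = 9
u = 6/11 (u = 12/22 = 12*(1/22) = 6/11 ≈ 0.54545)
f(I, H) = -93/11 (f(I, H) = 6/11 - 1*9 = 6/11 - 9 = -93/11)
f(-46, 1/5) - 1*3253 = -93/11 - 1*3253 = -93/11 - 3253 = -35876/11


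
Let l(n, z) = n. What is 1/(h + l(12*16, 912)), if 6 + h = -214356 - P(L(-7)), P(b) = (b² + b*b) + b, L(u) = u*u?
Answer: -1/219021 ≈ -4.5658e-6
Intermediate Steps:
L(u) = u²
P(b) = b + 2*b² (P(b) = (b² + b²) + b = 2*b² + b = b + 2*b²)
h = -219213 (h = -6 + (-214356 - (-7)²*(1 + 2*(-7)²)) = -6 + (-214356 - 49*(1 + 2*49)) = -6 + (-214356 - 49*(1 + 98)) = -6 + (-214356 - 49*99) = -6 + (-214356 - 1*4851) = -6 + (-214356 - 4851) = -6 - 219207 = -219213)
1/(h + l(12*16, 912)) = 1/(-219213 + 12*16) = 1/(-219213 + 192) = 1/(-219021) = -1/219021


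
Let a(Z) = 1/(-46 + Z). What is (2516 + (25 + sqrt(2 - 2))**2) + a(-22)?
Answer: 213587/68 ≈ 3141.0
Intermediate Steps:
(2516 + (25 + sqrt(2 - 2))**2) + a(-22) = (2516 + (25 + sqrt(2 - 2))**2) + 1/(-46 - 22) = (2516 + (25 + sqrt(0))**2) + 1/(-68) = (2516 + (25 + 0)**2) - 1/68 = (2516 + 25**2) - 1/68 = (2516 + 625) - 1/68 = 3141 - 1/68 = 213587/68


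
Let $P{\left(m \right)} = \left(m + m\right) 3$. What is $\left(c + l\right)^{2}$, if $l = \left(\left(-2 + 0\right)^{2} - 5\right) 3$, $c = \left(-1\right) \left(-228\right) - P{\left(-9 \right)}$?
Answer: $77841$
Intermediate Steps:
$P{\left(m \right)} = 6 m$ ($P{\left(m \right)} = 2 m 3 = 6 m$)
$c = 282$ ($c = \left(-1\right) \left(-228\right) - 6 \left(-9\right) = 228 - -54 = 228 + 54 = 282$)
$l = -3$ ($l = \left(\left(-2\right)^{2} - 5\right) 3 = \left(4 - 5\right) 3 = \left(-1\right) 3 = -3$)
$\left(c + l\right)^{2} = \left(282 - 3\right)^{2} = 279^{2} = 77841$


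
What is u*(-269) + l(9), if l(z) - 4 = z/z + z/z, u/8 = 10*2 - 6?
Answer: -30122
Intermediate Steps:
u = 112 (u = 8*(10*2 - 6) = 8*(20 - 6) = 8*14 = 112)
l(z) = 6 (l(z) = 4 + (z/z + z/z) = 4 + (1 + 1) = 4 + 2 = 6)
u*(-269) + l(9) = 112*(-269) + 6 = -30128 + 6 = -30122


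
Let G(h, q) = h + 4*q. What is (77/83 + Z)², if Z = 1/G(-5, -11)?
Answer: 13616100/16540489 ≈ 0.82320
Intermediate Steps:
Z = -1/49 (Z = 1/(-5 + 4*(-11)) = 1/(-5 - 44) = 1/(-49) = -1/49 ≈ -0.020408)
(77/83 + Z)² = (77/83 - 1/49)² = (3690/4067)² = 13616100/16540489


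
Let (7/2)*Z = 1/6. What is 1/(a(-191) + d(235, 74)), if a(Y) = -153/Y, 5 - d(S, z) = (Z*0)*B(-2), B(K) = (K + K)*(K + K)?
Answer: 191/1108 ≈ 0.17238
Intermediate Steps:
B(K) = 4*K² (B(K) = (2*K)*(2*K) = 4*K²)
Z = 1/21 (Z = 2*(1/6)/7 = 2*(1*(⅙))/7 = (2/7)*(⅙) = 1/21 ≈ 0.047619)
d(S, z) = 5 (d(S, z) = 5 - (1/21)*0*4*(-2)² = 5 - 0*4*4 = 5 - 0*16 = 5 - 1*0 = 5 + 0 = 5)
1/(a(-191) + d(235, 74)) = 1/(-153/(-191) + 5) = 1/(-153*(-1/191) + 5) = 1/(153/191 + 5) = 1/(1108/191) = 191/1108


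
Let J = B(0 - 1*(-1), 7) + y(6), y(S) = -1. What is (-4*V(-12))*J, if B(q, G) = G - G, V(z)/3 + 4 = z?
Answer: -192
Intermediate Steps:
V(z) = -12 + 3*z
B(q, G) = 0
J = -1 (J = 0 - 1 = -1)
(-4*V(-12))*J = -4*(-12 + 3*(-12))*(-1) = -4*(-12 - 36)*(-1) = -4*(-48)*(-1) = 192*(-1) = -192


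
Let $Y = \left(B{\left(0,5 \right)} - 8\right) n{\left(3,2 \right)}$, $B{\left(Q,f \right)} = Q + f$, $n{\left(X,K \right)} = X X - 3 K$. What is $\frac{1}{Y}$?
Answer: $- \frac{1}{9} \approx -0.11111$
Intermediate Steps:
$n{\left(X,K \right)} = X^{2} - 3 K$
$Y = -9$ ($Y = \left(\left(0 + 5\right) - 8\right) \left(3^{2} - 6\right) = \left(5 - 8\right) \left(9 - 6\right) = \left(-3\right) 3 = -9$)
$\frac{1}{Y} = \frac{1}{-9} = - \frac{1}{9}$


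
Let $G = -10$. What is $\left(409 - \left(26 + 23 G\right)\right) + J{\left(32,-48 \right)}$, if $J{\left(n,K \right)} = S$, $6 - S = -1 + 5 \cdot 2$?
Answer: $610$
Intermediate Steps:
$S = -3$ ($S = 6 - \left(-1 + 5 \cdot 2\right) = 6 - \left(-1 + 10\right) = 6 - 9 = -3$)
$J{\left(n,K \right)} = -3$
$\left(409 - \left(26 + 23 G\right)\right) + J{\left(32,-48 \right)} = \left(409 - -204\right) - 3 = \left(409 + \left(-26 + 230\right)\right) - 3 = \left(409 + 204\right) - 3 = 613 - 3 = 610$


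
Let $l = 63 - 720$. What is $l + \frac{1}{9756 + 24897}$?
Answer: $- \frac{22767020}{34653} \approx -657.0$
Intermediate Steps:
$l = -657$ ($l = 63 - 720 = -657$)
$l + \frac{1}{9756 + 24897} = -657 + \frac{1}{9756 + 24897} = -657 + \frac{1}{34653} = - \frac{22767020}{34653}$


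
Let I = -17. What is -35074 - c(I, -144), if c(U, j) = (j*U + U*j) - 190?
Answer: -39780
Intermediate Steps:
c(U, j) = -190 + 2*U*j (c(U, j) = (U*j + U*j) - 190 = 2*U*j - 190 = -190 + 2*U*j)
-35074 - c(I, -144) = -35074 - (-190 + 2*(-17)*(-144)) = -35074 - (-190 + 4896) = -35074 - 1*4706 = -35074 - 4706 = -39780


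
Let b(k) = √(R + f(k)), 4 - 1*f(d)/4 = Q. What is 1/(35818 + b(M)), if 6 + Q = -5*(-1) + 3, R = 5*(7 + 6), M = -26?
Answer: 35818/1282929051 - √73/1282929051 ≈ 2.7912e-5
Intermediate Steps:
R = 65 (R = 5*13 = 65)
Q = 2 (Q = -6 + (-5*(-1) + 3) = -6 + (5 + 3) = -6 + 8 = 2)
f(d) = 8 (f(d) = 16 - 4*2 = 16 - 8 = 8)
b(k) = √73 (b(k) = √(65 + 8) = √73)
1/(35818 + b(M)) = 1/(35818 + √73)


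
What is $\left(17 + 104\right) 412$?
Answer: $49852$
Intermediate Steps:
$\left(17 + 104\right) 412 = 121 \cdot 412 = 49852$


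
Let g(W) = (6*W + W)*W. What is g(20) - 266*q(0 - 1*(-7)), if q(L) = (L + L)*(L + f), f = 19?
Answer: -94024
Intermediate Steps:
g(W) = 7*W**2 (g(W) = (7*W)*W = 7*W**2)
q(L) = 2*L*(19 + L) (q(L) = (L + L)*(L + 19) = (2*L)*(19 + L) = 2*L*(19 + L))
g(20) - 266*q(0 - 1*(-7)) = 7*20**2 - 532*(0 - 1*(-7))*(19 + (0 - 1*(-7))) = 7*400 - 532*(0 + 7)*(19 + (0 + 7)) = 2800 - 532*7*(19 + 7) = 2800 - 532*7*26 = 2800 - 266*364 = 2800 - 96824 = -94024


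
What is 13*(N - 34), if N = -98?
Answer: -1716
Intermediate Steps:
13*(N - 34) = 13*(-98 - 34) = 13*(-132) = -1716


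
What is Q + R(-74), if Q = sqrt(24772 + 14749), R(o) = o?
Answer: -74 + sqrt(39521) ≈ 124.80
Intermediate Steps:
Q = sqrt(39521) ≈ 198.80
Q + R(-74) = sqrt(39521) - 74 = -74 + sqrt(39521)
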